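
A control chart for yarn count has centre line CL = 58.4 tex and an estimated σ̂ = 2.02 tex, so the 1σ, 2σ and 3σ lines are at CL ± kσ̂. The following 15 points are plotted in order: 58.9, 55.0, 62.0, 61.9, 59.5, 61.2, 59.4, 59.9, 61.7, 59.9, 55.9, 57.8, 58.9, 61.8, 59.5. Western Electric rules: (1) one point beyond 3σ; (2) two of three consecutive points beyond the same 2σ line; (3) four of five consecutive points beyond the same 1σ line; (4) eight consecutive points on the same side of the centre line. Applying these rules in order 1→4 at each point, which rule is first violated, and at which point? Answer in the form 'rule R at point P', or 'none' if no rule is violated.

Zone of each point (C = within 1σ̂, B = 1σ̂–2σ̂, A = 2σ̂–3σ̂, * = beyond 3σ̂; sign = side of CL): 1:+C, 2:-B, 3:+B, 4:+B, 5:+C, 6:+B, 7:+C, 8:+C, 9:+B, 10:+C, 11:-B, 12:-C, 13:+C, 14:+B, 15:+C
Rule 4 (eight consecutive points on the same side of the centre line) is satisfied at point 10.

rule 4 at point 10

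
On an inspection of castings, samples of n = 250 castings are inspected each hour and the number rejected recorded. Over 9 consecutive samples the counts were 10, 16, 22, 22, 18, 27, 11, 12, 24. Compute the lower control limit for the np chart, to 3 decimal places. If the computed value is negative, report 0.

5.739

p̄ = Σdᵢ / (k·n) = 162 / (9 × 250) = 0.07200
LCL = np̄ − 3·√(np̄(1−p̄)) = 18.0000 − 3 × 4.0871 = 5.7388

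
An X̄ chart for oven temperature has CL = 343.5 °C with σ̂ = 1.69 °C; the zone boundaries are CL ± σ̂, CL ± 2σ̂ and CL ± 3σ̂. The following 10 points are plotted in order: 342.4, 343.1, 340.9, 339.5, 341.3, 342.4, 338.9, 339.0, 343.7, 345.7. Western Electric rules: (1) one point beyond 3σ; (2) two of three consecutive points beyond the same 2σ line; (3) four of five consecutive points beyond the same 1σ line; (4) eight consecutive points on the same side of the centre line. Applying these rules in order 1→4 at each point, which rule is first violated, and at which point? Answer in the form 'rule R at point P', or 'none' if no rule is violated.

Zone of each point (C = within 1σ̂, B = 1σ̂–2σ̂, A = 2σ̂–3σ̂, * = beyond 3σ̂; sign = side of CL): 1:-C, 2:-C, 3:-B, 4:-A, 5:-B, 6:-C, 7:-A, 8:-A, 9:+C, 10:+B
Rule 3 (four of five consecutive points beyond the same 1σ limit) is satisfied at point 7.

rule 3 at point 7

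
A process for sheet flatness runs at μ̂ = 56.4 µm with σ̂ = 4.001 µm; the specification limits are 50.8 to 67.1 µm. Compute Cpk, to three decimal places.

0.467

Cpu = (USL − μ̂) / (3σ̂) = (67.1 − 56.4) / (3 × 4.001) = 0.8914; Cpl = (μ̂ − LSL) / (3σ̂) = (56.4 − 50.8) / (3 × 4.001) = 0.4666; Cpk = min(Cpu, Cpl) = 0.4666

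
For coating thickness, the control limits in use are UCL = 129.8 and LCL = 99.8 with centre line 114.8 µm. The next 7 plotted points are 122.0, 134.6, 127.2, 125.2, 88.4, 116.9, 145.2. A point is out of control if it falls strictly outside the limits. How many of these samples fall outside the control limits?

Compare each point to [99.8, 129.8]: sample 2 = 134.6 > UCL; sample 5 = 88.4 < LCL; sample 7 = 145.2 > UCL.

3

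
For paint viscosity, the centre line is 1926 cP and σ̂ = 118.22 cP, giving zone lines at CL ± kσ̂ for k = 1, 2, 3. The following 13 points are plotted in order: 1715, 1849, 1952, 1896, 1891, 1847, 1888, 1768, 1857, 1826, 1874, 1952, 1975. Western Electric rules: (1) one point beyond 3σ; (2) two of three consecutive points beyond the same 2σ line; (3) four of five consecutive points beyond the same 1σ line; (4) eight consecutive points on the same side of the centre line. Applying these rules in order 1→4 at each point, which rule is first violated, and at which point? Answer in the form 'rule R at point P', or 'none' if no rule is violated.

rule 4 at point 11

Zone of each point (C = within 1σ̂, B = 1σ̂–2σ̂, A = 2σ̂–3σ̂, * = beyond 3σ̂; sign = side of CL): 1:-B, 2:-C, 3:+C, 4:-C, 5:-C, 6:-C, 7:-C, 8:-B, 9:-C, 10:-C, 11:-C, 12:+C, 13:+C
Rule 4 (eight consecutive points on the same side of the centre line) is satisfied at point 11.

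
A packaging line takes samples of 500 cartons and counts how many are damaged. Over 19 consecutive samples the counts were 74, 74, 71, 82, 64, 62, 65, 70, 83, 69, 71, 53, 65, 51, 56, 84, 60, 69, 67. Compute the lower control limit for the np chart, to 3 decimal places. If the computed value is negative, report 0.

p̄ = Σdᵢ / (k·n) = 1290 / (19 × 500) = 0.13579
LCL = np̄ − 3·√(np̄(1−p̄)) = 67.8947 − 3 × 7.6600 = 44.9148

44.915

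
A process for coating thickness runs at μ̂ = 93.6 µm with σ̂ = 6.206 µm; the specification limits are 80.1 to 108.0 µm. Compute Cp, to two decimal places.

Cp = (USL − LSL) / (6σ̂) = (108.0 − 80.1) / (6 × 6.206) = 27.9000 / 37.2360 = 0.7493

0.75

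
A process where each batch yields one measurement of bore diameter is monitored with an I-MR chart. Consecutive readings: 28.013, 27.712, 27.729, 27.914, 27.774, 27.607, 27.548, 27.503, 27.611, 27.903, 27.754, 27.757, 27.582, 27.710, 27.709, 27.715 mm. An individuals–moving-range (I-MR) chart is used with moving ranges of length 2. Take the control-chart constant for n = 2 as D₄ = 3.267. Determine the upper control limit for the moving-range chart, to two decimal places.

0.39

Moving ranges: 0.301, 0.017, 0.185, 0.140, 0.167, 0.059, 0.045, 0.108, 0.292, 0.149, 0.003, 0.175, 0.128, 0.001, 0.006; M̄R̄ = 1.7760 / 15 = 0.1184
UCL_MR = D₄·M̄R̄ = 3.267 × 0.1184 = 0.3868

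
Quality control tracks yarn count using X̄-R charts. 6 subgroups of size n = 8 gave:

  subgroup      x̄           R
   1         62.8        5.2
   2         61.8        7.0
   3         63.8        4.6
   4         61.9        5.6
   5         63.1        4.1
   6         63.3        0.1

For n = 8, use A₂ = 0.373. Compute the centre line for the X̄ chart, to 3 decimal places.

X̄̄ = (62.8 + 61.8 + 63.8 + 61.9 + 63.1 + 63.3) / 6 = 376.7000 / 6 = 62.7833
CL = X̄̄ = 62.7833

62.783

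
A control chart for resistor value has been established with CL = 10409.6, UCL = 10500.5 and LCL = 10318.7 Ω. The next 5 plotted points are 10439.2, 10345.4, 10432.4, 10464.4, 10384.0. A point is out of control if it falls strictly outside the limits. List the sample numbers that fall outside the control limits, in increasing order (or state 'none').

All 5 points lie within [10318.7, 10500.5].

none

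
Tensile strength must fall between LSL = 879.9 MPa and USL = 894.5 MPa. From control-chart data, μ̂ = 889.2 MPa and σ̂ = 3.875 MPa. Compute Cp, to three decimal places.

0.628

Cp = (USL − LSL) / (6σ̂) = (894.5 − 879.9) / (6 × 3.875) = 14.6000 / 23.2500 = 0.6280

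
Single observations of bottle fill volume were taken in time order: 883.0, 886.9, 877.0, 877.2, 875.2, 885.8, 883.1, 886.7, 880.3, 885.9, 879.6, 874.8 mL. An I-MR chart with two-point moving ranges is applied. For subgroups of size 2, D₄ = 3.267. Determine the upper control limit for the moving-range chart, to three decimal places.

16.632

Moving ranges: 3.9, 9.9, 0.2, 2.0, 10.6, 2.7, 3.6, 6.4, 5.6, 6.3, 4.8; M̄R̄ = 56.0000 / 11 = 5.0909
UCL_MR = D₄·M̄R̄ = 3.267 × 5.0909 = 16.6320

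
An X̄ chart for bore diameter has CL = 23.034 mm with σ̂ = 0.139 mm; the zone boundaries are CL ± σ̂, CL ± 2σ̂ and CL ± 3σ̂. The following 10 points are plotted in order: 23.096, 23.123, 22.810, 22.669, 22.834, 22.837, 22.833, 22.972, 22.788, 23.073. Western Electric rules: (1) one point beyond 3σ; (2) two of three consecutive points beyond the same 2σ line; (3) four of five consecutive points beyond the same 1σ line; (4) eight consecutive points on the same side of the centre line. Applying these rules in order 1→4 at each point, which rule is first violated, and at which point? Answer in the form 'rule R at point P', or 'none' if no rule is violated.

Zone of each point (C = within 1σ̂, B = 1σ̂–2σ̂, A = 2σ̂–3σ̂, * = beyond 3σ̂; sign = side of CL): 1:+C, 2:+C, 3:-B, 4:-A, 5:-B, 6:-B, 7:-B, 8:-C, 9:-B, 10:+C
Rule 3 (four of five consecutive points beyond the same 1σ limit) is satisfied at point 6.

rule 3 at point 6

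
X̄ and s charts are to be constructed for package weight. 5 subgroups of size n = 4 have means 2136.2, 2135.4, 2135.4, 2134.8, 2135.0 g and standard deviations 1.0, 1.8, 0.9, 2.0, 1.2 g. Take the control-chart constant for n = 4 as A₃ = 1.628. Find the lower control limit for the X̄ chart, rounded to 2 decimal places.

X̄̄ = (2136.2 + 2135.4 + 2135.4 + 2134.8 + 2135.0) / 5 = 2135.3600
s̄ = (1.0 + 1.8 + 0.9 + 2.0 + 1.2) / 5 = 1.3800
LCL = X̄̄ − A₃·s̄ = 2135.3600 − 1.628 × 1.3800 = 2133.1134

2133.11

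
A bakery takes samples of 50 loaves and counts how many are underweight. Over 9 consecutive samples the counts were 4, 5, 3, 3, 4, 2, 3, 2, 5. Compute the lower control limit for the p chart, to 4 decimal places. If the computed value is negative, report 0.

p̄ = Σdᵢ / (k·n) = 31 / (9 × 50) = 0.06889
LCL = p̄ − 3·√(p̄(1−p̄)/n) = 0.06889 − 3 × 0.03582 = -0.03856 → 0 (negative, so LCL = 0)

0.0000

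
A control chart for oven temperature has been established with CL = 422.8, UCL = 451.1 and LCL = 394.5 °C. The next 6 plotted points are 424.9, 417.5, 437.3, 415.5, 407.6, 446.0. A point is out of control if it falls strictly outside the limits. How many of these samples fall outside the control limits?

All 6 points lie within [394.5, 451.1].

0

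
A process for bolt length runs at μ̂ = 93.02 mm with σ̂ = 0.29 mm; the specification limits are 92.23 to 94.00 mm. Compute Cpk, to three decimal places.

0.908

Cpu = (USL − μ̂) / (3σ̂) = (94.00 − 93.02) / (3 × 0.29) = 1.1264; Cpl = (μ̂ − LSL) / (3σ̂) = (93.02 − 92.23) / (3 × 0.29) = 0.9080; Cpk = min(Cpu, Cpl) = 0.9080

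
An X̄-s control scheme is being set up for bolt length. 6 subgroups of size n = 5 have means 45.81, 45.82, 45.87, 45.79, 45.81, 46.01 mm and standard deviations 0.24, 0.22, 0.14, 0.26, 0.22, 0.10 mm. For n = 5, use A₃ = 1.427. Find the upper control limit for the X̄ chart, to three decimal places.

X̄̄ = (45.81 + 45.82 + 45.87 + 45.79 + 45.81 + 46.01) / 6 = 45.8517
s̄ = (0.24 + 0.22 + 0.14 + 0.26 + 0.22 + 0.10) / 6 = 0.1967
UCL = X̄̄ + A₃·s̄ = 45.8517 + 1.427 × 0.1967 = 46.1323

46.132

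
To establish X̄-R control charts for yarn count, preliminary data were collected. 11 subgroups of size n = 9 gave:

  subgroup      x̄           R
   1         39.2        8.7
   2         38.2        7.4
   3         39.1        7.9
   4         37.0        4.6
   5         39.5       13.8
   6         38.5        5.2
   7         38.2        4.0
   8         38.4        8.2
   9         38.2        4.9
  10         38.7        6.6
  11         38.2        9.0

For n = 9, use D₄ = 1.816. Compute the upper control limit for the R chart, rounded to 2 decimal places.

R̄ = (8.7 + 7.4 + 7.9 + 4.6 + 13.8 + 5.2 + 4.0 + 8.2 + 4.9 + 6.6 + 9.0) / 11 = 80.3000 / 11 = 7.3000
UCL_R = D₄·R̄ = 1.816 × 7.3000 = 13.2568

13.26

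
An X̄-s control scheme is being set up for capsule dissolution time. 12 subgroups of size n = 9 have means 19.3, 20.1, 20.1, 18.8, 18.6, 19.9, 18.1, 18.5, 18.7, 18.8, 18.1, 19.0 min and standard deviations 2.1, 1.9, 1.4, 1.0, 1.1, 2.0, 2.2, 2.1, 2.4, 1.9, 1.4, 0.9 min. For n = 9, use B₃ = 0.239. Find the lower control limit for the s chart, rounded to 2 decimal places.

s̄ = (2.1 + 1.9 + 1.4 + 1.0 + 1.1 + 2.0 + 2.2 + 2.1 + 2.4 + 1.9 + 1.4 + 0.9) / 12 = 1.7000
LCL_s = B₃·s̄ = 0.239 × 1.7000 = 0.4063

0.41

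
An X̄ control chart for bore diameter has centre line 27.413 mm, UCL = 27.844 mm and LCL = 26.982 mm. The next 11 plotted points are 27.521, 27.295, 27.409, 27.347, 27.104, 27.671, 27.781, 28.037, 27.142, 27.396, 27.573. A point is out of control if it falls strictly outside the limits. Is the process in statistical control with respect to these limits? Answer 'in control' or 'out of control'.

out of control

Compare each point to [26.982, 27.844]: sample 8 = 28.037 > UCL.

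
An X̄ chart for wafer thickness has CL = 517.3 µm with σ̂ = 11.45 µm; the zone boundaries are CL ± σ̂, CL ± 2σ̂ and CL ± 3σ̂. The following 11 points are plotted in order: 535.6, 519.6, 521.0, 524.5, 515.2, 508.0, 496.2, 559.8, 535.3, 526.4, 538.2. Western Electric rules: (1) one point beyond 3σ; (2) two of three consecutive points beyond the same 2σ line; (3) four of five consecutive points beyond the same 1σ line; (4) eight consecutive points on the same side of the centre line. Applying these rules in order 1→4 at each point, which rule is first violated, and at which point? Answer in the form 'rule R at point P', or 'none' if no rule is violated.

Zone of each point (C = within 1σ̂, B = 1σ̂–2σ̂, A = 2σ̂–3σ̂, * = beyond 3σ̂; sign = side of CL): 1:+B, 2:+C, 3:+C, 4:+C, 5:-C, 6:-C, 7:-B, 8:+*, 9:+B, 10:+C, 11:+B
Rule 1 (one point beyond the 3σ limits) is satisfied at point 8.

rule 1 at point 8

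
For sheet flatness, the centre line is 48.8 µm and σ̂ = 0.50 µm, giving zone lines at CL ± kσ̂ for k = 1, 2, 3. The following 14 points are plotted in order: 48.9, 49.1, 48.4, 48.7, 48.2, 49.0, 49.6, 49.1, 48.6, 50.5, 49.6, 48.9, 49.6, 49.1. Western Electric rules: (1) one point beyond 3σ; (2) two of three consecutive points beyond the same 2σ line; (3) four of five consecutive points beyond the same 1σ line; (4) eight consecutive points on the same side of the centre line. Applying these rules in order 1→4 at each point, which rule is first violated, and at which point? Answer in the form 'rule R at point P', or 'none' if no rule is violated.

rule 1 at point 10

Zone of each point (C = within 1σ̂, B = 1σ̂–2σ̂, A = 2σ̂–3σ̂, * = beyond 3σ̂; sign = side of CL): 1:+C, 2:+C, 3:-C, 4:-C, 5:-B, 6:+C, 7:+B, 8:+C, 9:-C, 10:+*, 11:+B, 12:+C, 13:+B, 14:+C
Rule 1 (one point beyond the 3σ limits) is satisfied at point 10.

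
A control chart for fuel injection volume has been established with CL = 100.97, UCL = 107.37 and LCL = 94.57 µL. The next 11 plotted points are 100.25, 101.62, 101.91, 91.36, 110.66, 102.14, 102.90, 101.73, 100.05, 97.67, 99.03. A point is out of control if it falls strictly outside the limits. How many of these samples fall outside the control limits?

2

Compare each point to [94.57, 107.37]: sample 4 = 91.36 < LCL; sample 5 = 110.66 > UCL.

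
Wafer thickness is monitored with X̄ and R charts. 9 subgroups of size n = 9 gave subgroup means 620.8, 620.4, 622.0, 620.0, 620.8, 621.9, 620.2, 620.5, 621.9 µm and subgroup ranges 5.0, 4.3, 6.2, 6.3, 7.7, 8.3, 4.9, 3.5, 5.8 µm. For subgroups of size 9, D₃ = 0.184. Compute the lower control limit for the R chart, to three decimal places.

1.063

R̄ = (5.0 + 4.3 + 6.2 + 6.3 + 7.7 + 8.3 + 4.9 + 3.5 + 5.8) / 9 = 52.0000 / 9 = 5.7778
LCL_R = D₃·R̄ = 0.184 × 5.7778 = 1.0631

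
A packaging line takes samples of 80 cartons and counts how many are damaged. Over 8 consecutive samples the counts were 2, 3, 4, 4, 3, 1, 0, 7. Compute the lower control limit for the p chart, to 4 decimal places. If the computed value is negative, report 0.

0.0000

p̄ = Σdᵢ / (k·n) = 24 / (8 × 80) = 0.03750
LCL = p̄ − 3·√(p̄(1−p̄)/n) = 0.03750 − 3 × 0.02124 = -0.02622 → 0 (negative, so LCL = 0)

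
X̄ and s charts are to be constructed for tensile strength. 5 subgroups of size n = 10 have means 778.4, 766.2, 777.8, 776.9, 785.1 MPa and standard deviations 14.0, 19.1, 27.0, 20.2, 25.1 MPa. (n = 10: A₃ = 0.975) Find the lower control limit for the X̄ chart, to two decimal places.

756.33

X̄̄ = (778.4 + 766.2 + 777.8 + 776.9 + 785.1) / 5 = 776.8800
s̄ = (14.0 + 19.1 + 27.0 + 20.2 + 25.1) / 5 = 21.0800
LCL = X̄̄ − A₃·s̄ = 776.8800 − 0.975 × 21.0800 = 756.3270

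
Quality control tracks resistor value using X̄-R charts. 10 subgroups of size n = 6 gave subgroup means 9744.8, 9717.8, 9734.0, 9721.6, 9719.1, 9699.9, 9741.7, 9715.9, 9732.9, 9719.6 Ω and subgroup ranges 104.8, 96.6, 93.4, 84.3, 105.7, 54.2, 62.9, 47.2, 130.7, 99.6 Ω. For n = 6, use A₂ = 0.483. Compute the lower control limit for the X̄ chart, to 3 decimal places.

9682.255

X̄̄ = (9744.8 + 9717.8 + 9734.0 + 9721.6 + 9719.1 + 9699.9 + 9741.7 + 9715.9 + 9732.9 + 9719.6) / 10 = 97247.3000 / 10 = 9724.7300
R̄ = (104.8 + 96.6 + 93.4 + 84.3 + 105.7 + 54.2 + 62.9 + 47.2 + 130.7 + 99.6) / 10 = 879.4000 / 10 = 87.9400
LCL = X̄̄ − A₂·R̄ = 9724.7300 − 0.483 × 87.9400 = 9682.2550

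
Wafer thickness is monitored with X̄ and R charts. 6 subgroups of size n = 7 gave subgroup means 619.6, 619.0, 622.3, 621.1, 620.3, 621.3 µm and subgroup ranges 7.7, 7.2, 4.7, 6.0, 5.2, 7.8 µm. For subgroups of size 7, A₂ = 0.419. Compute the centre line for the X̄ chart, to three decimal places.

620.600

X̄̄ = (619.6 + 619.0 + 622.3 + 621.1 + 620.3 + 621.3) / 6 = 3723.6000 / 6 = 620.6000
CL = X̄̄ = 620.6000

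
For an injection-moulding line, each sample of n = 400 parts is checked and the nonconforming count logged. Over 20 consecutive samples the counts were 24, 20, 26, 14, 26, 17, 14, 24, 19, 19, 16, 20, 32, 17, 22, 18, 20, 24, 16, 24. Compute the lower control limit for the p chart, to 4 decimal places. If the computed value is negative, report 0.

p̄ = Σdᵢ / (k·n) = 412 / (20 × 400) = 0.05150
LCL = p̄ − 3·√(p̄(1−p̄)/n) = 0.05150 − 3 × 0.01105 = 0.01835

0.0183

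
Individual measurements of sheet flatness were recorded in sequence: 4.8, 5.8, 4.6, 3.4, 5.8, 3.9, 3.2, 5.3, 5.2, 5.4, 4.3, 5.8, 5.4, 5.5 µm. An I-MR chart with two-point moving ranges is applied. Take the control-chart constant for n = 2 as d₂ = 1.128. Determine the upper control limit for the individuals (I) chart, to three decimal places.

X̄ = (4.8 + 5.8 + 4.6 + 3.4 + 5.8 + 3.9 + 3.2 + 5.3 + 5.2 + 5.4 + 4.3 + 5.8 + 5.4 + 5.5) / 14 = 4.8857
Moving ranges: 1.0, 1.2, 1.2, 2.4, 1.9, 0.7, 2.1, 0.1, 0.2, 1.1, 1.5, 0.4, 0.1; M̄R̄ = 13.9000 / 13 = 1.0692
UCL = X̄ + 3·M̄R̄/d₂ = 4.8857 + 3 × 1.0692 / 1.128 = 7.7294

7.729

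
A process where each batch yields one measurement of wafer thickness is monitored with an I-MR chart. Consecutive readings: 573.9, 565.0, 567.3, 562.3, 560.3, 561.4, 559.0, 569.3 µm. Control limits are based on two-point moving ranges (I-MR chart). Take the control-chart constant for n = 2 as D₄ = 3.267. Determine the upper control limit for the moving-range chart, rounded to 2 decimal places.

Moving ranges: 8.9, 2.3, 5.0, 2.0, 1.1, 2.4, 10.3; M̄R̄ = 32.0000 / 7 = 4.5714
UCL_MR = D₄·M̄R̄ = 3.267 × 4.5714 = 14.9349

14.93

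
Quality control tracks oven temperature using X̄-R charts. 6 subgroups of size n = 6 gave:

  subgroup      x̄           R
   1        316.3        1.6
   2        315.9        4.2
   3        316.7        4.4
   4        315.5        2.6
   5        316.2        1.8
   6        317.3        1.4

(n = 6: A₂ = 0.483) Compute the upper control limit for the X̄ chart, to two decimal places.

317.60

X̄̄ = (316.3 + 315.9 + 316.7 + 315.5 + 316.2 + 317.3) / 6 = 1897.9000 / 6 = 316.3167
R̄ = (1.6 + 4.2 + 4.4 + 2.6 + 1.8 + 1.4) / 6 = 16.0000 / 6 = 2.6667
UCL = X̄̄ + A₂·R̄ = 316.3167 + 0.483 × 2.6667 = 317.6047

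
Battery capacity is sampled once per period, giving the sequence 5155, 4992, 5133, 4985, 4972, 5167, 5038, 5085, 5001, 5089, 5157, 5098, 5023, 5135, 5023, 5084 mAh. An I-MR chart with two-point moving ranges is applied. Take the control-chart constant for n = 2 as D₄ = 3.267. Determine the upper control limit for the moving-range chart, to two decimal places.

325.61

Moving ranges: 163, 141, 148, 13, 195, 129, 47, 84, 88, 68, 59, 75, 112, 112, 61; M̄R̄ = 1495.0000 / 15 = 99.6667
UCL_MR = D₄·M̄R̄ = 3.267 × 99.6667 = 325.6110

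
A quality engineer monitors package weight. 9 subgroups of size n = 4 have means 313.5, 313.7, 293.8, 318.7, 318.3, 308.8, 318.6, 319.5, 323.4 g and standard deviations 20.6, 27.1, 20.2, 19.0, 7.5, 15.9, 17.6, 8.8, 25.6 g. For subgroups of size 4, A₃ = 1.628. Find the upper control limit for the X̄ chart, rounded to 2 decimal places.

343.61

X̄̄ = (313.5 + 313.7 + 293.8 + 318.7 + 318.3 + 308.8 + 318.6 + 319.5 + 323.4) / 9 = 314.2556
s̄ = (20.6 + 27.1 + 20.2 + 19.0 + 7.5 + 15.9 + 17.6 + 8.8 + 25.6) / 9 = 18.0333
UCL = X̄̄ + A₃·s̄ = 314.2556 + 1.628 × 18.0333 = 343.6138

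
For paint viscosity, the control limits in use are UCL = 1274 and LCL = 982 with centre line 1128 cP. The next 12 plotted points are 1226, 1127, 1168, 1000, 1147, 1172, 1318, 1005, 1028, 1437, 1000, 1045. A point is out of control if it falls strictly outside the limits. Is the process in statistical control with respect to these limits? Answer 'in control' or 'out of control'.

Compare each point to [982, 1274]: sample 7 = 1318 > UCL; sample 10 = 1437 > UCL.

out of control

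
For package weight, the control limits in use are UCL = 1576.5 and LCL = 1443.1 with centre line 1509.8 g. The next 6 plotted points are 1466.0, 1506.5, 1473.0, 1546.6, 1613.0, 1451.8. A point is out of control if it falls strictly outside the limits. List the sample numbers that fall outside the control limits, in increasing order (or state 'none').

Compare each point to [1443.1, 1576.5]: sample 5 = 1613.0 > UCL.

5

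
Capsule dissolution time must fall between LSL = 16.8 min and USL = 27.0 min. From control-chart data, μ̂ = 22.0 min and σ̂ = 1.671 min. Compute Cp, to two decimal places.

1.02

Cp = (USL − LSL) / (6σ̂) = (27.0 − 16.8) / (6 × 1.671) = 10.2000 / 10.0260 = 1.0174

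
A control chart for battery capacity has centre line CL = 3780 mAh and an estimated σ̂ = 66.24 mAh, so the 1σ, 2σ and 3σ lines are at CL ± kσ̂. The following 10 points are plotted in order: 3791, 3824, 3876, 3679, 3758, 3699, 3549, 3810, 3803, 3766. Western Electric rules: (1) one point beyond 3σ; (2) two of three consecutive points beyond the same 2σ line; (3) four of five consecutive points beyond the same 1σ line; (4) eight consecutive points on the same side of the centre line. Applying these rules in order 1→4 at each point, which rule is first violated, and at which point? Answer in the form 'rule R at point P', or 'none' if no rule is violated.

Zone of each point (C = within 1σ̂, B = 1σ̂–2σ̂, A = 2σ̂–3σ̂, * = beyond 3σ̂; sign = side of CL): 1:+C, 2:+C, 3:+B, 4:-B, 5:-C, 6:-B, 7:-*, 8:+C, 9:+C, 10:-C
Rule 1 (one point beyond the 3σ limits) is satisfied at point 7.

rule 1 at point 7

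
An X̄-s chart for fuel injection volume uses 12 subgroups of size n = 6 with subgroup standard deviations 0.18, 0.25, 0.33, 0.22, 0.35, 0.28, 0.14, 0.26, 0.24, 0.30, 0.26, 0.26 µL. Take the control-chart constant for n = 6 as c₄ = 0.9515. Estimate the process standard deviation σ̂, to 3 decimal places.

0.269

s̄ = (0.18 + 0.25 + 0.33 + 0.22 + 0.35 + 0.28 + 0.14 + 0.26 + 0.24 + 0.30 + 0.26 + 0.26) / 12 = 0.2558
σ̂ = s̄ / c₄ = 0.2558 / 0.9515 = 0.2689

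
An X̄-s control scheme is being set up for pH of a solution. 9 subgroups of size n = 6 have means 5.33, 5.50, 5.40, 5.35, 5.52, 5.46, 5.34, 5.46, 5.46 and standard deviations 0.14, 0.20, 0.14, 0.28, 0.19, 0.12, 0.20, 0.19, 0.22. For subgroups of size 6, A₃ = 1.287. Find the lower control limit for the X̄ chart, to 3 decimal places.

X̄̄ = (5.33 + 5.50 + 5.40 + 5.35 + 5.52 + 5.46 + 5.34 + 5.46 + 5.46) / 9 = 5.4244
s̄ = (0.14 + 0.20 + 0.14 + 0.28 + 0.19 + 0.12 + 0.20 + 0.19 + 0.22) / 9 = 0.1867
LCL = X̄̄ − A₃·s̄ = 5.4244 − 1.287 × 0.1867 = 5.1842

5.184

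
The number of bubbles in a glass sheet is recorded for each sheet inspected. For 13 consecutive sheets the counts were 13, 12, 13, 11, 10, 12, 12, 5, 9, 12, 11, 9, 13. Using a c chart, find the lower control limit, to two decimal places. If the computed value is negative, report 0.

c̄ = (13 + 12 + 13 + 11 + 10 + 12 + 12 + 5 + 9 + 12 + 11 + 9 + 13) / 13 = 142 / 13 = 10.9231
LCL = c̄ − 3√c̄ = 10.9231 − 3 × 3.3050 = 1.0081

1.01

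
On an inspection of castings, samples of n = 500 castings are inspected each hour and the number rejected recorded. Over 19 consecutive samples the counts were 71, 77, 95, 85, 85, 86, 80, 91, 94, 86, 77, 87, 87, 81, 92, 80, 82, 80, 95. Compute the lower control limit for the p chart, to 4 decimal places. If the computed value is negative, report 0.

p̄ = Σdᵢ / (k·n) = 1611 / (19 × 500) = 0.16958
LCL = p̄ − 3·√(p̄(1−p̄)/n) = 0.16958 − 3 × 0.01678 = 0.11923

0.1192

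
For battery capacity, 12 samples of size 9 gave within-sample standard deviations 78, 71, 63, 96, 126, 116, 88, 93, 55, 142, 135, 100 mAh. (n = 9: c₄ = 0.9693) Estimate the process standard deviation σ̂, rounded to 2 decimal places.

s̄ = (78 + 71 + 63 + 96 + 126 + 116 + 88 + 93 + 55 + 142 + 135 + 100) / 12 = 96.9167
σ̂ = s̄ / c₄ = 96.9167 / 0.9693 = 99.9862

99.99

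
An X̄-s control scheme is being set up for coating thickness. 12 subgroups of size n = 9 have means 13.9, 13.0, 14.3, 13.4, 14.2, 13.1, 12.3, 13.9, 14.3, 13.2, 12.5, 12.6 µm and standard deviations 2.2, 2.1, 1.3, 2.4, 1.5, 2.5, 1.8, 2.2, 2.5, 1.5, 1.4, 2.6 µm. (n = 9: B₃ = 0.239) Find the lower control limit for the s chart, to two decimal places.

0.48

s̄ = (2.2 + 2.1 + 1.3 + 2.4 + 1.5 + 2.5 + 1.8 + 2.2 + 2.5 + 1.5 + 1.4 + 2.6) / 12 = 2.0000
LCL_s = B₃·s̄ = 0.239 × 2.0000 = 0.4780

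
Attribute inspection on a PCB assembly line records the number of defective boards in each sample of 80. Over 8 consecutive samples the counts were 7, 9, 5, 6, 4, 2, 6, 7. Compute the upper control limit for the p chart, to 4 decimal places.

0.1585

p̄ = Σdᵢ / (k·n) = 46 / (8 × 80) = 0.07187
UCL = p̄ + 3·√(p̄(1−p̄)/n) = 0.07187 + 3 × √(0.07187×0.92812/80) = 0.07187 + 3 × 0.02888 = 0.15851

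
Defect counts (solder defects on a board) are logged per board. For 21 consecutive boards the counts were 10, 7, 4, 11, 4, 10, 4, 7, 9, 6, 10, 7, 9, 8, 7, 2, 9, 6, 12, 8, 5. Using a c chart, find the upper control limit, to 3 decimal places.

c̄ = (10 + 7 + 4 + 11 + 4 + 10 + 4 + 7 + 9 + 6 + 10 + 7 + 9 + 8 + 7 + 2 + 9 + 6 + 12 + 8 + 5) / 21 = 155 / 21 = 7.3810
UCL = c̄ + 3√c̄ = 7.3810 + 3 × √7.3810 = 7.3810 + 3 × 2.7168 = 15.5313

15.531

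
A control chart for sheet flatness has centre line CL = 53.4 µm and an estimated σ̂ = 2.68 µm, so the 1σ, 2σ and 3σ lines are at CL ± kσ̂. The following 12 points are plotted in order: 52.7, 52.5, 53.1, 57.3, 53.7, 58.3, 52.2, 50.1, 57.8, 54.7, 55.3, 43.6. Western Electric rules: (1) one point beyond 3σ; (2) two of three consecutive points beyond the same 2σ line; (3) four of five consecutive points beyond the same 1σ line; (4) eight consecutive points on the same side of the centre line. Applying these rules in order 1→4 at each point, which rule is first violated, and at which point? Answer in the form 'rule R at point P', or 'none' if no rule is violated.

rule 1 at point 12

Zone of each point (C = within 1σ̂, B = 1σ̂–2σ̂, A = 2σ̂–3σ̂, * = beyond 3σ̂; sign = side of CL): 1:-C, 2:-C, 3:-C, 4:+B, 5:+C, 6:+B, 7:-C, 8:-B, 9:+B, 10:+C, 11:+C, 12:-*
Rule 1 (one point beyond the 3σ limits) is satisfied at point 12.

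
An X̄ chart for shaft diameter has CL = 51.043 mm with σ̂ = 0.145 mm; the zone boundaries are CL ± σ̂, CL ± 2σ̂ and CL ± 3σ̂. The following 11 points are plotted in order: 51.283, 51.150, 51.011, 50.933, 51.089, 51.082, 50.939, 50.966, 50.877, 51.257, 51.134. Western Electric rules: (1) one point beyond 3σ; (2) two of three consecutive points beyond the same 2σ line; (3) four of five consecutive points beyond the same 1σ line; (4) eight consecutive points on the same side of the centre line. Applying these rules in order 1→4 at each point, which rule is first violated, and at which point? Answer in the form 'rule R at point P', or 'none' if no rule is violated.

Zone of each point (C = within 1σ̂, B = 1σ̂–2σ̂, A = 2σ̂–3σ̂, * = beyond 3σ̂; sign = side of CL): 1:+B, 2:+C, 3:-C, 4:-C, 5:+C, 6:+C, 7:-C, 8:-C, 9:-B, 10:+B, 11:+C
No rule fires across all 11 points.

none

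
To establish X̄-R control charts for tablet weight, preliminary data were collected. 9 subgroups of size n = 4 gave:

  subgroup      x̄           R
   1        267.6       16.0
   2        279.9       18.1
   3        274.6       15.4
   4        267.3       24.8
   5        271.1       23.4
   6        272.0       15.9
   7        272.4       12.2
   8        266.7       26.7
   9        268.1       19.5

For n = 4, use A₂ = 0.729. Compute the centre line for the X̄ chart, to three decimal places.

X̄̄ = (267.6 + 279.9 + 274.6 + 267.3 + 271.1 + 272.0 + 272.4 + 266.7 + 268.1) / 9 = 2439.7000 / 9 = 271.0778
CL = X̄̄ = 271.0778

271.078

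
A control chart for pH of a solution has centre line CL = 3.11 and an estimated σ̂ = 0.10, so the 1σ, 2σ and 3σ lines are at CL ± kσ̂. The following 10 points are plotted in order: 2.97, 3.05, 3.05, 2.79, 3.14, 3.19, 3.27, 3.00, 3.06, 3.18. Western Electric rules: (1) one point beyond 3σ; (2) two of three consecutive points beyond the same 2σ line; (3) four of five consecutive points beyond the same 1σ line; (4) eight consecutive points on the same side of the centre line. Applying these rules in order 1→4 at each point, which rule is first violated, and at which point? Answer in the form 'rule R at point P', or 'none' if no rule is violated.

rule 1 at point 4

Zone of each point (C = within 1σ̂, B = 1σ̂–2σ̂, A = 2σ̂–3σ̂, * = beyond 3σ̂; sign = side of CL): 1:-B, 2:-C, 3:-C, 4:-*, 5:+C, 6:+C, 7:+B, 8:-B, 9:-C, 10:+C
Rule 1 (one point beyond the 3σ limits) is satisfied at point 4.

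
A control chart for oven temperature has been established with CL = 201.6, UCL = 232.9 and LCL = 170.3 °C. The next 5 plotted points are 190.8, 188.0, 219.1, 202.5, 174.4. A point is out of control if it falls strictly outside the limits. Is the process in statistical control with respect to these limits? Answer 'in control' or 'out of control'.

in control

All 5 points lie within [170.3, 232.9].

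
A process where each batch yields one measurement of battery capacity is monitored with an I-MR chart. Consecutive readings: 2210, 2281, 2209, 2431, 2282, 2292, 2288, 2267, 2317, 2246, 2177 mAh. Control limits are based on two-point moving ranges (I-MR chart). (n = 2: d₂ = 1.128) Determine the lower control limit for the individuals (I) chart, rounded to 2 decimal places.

2076.18

X̄ = (2210 + 2281 + 2209 + 2431 + 2282 + 2292 + 2288 + 2267 + 2317 + 2246 + 2177) / 11 = 2272.7273
Moving ranges: 71, 72, 222, 149, 10, 4, 21, 50, 71, 69; M̄R̄ = 739.0000 / 10 = 73.9000
LCL = X̄ − 3·M̄R̄/d₂ = 2272.7273 − 3 × 73.9000 / 1.128 = 2076.1847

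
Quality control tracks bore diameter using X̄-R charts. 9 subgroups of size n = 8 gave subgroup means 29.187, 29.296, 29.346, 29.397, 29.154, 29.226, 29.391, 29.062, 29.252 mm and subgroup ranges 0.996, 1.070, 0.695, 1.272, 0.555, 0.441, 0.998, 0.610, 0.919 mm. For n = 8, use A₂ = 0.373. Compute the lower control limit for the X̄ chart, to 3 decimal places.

X̄̄ = (29.187 + 29.296 + 29.346 + 29.397 + 29.154 + 29.226 + 29.391 + 29.062 + 29.252) / 9 = 263.3110 / 9 = 29.2568
R̄ = (0.996 + 1.070 + 0.695 + 1.272 + 0.555 + 0.441 + 0.998 + 0.610 + 0.919) / 9 = 7.5560 / 9 = 0.8396
LCL = X̄̄ − A₂·R̄ = 29.2568 − 0.373 × 0.8396 = 28.9436

28.944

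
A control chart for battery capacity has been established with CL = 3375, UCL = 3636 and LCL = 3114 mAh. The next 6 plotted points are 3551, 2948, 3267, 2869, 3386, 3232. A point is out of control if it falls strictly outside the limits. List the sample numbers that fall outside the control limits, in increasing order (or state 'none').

Compare each point to [3114, 3636]: sample 2 = 2948 < LCL; sample 4 = 2869 < LCL.

2, 4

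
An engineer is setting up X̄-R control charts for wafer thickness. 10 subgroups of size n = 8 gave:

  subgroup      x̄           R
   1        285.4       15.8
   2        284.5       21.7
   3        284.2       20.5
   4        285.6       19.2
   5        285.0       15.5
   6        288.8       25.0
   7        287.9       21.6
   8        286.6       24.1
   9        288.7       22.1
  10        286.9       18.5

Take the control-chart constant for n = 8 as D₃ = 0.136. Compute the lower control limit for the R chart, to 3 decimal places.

R̄ = (15.8 + 21.7 + 20.5 + 19.2 + 15.5 + 25.0 + 21.6 + 24.1 + 22.1 + 18.5) / 10 = 204.0000 / 10 = 20.4000
LCL_R = D₃·R̄ = 0.136 × 20.4000 = 2.7744

2.774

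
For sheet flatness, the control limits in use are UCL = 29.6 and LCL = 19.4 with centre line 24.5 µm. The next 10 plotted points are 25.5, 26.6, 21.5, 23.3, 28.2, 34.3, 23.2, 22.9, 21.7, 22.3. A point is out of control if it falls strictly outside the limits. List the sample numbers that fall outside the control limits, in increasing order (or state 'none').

Compare each point to [19.4, 29.6]: sample 6 = 34.3 > UCL.

6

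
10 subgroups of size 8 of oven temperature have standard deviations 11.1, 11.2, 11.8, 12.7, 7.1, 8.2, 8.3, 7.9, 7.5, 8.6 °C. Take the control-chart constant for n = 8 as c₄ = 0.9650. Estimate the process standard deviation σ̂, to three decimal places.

9.782

s̄ = (11.1 + 11.2 + 11.8 + 12.7 + 7.1 + 8.2 + 8.3 + 7.9 + 7.5 + 8.6) / 10 = 9.4400
σ̂ = s̄ / c₄ = 9.4400 / 0.9650 = 9.7824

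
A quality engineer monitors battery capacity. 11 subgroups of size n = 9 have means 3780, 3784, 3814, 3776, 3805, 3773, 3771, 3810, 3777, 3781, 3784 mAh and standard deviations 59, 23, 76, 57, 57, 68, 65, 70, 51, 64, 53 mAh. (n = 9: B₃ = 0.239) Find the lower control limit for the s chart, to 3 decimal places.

13.971

s̄ = (59 + 23 + 76 + 57 + 57 + 68 + 65 + 70 + 51 + 64 + 53) / 11 = 58.4545
LCL_s = B₃·s̄ = 0.239 × 58.4545 = 13.9706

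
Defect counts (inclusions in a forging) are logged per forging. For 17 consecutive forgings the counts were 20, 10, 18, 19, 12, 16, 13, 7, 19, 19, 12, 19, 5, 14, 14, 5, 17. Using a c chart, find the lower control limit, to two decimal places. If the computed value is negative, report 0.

c̄ = (20 + 10 + 18 + 19 + 12 + 16 + 13 + 7 + 19 + 19 + 12 + 19 + 5 + 14 + 14 + 5 + 17) / 17 = 239 / 17 = 14.0588
LCL = c̄ − 3√c̄ = 14.0588 − 3 × 3.7495 = 2.8103

2.81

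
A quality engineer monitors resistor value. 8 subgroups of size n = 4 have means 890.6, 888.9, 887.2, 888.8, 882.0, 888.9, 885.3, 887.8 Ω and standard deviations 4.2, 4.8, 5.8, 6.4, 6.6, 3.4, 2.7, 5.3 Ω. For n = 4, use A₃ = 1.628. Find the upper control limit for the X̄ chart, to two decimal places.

895.41

X̄̄ = (890.6 + 888.9 + 887.2 + 888.8 + 882.0 + 888.9 + 885.3 + 887.8) / 8 = 887.4375
s̄ = (4.2 + 4.8 + 5.8 + 6.4 + 6.6 + 3.4 + 2.7 + 5.3) / 8 = 4.9000
UCL = X̄̄ + A₃·s̄ = 887.4375 + 1.628 × 4.9000 = 895.4147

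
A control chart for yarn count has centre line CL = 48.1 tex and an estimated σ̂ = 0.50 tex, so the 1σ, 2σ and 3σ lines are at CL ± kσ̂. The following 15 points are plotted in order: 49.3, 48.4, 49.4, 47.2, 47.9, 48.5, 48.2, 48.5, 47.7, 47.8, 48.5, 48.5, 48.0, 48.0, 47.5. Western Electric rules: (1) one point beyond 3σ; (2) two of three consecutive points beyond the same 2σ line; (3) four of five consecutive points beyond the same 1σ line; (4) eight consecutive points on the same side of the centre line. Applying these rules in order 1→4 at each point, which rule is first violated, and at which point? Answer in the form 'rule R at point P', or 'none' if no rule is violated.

rule 2 at point 3

Zone of each point (C = within 1σ̂, B = 1σ̂–2σ̂, A = 2σ̂–3σ̂, * = beyond 3σ̂; sign = side of CL): 1:+A, 2:+C, 3:+A, 4:-B, 5:-C, 6:+C, 7:+C, 8:+C, 9:-C, 10:-C, 11:+C, 12:+C, 13:-C, 14:-C, 15:-B
Rule 2 (two of three consecutive points beyond the same 2σ limit) is satisfied at point 3.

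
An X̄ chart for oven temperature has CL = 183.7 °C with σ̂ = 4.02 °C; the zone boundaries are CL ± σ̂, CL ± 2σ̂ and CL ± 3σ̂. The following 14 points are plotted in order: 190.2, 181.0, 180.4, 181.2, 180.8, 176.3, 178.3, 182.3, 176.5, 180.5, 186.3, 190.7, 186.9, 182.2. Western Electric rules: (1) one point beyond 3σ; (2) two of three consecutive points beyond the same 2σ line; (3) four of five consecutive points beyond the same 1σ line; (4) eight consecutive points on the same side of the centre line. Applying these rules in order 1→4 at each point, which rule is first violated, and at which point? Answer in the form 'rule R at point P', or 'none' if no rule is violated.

rule 4 at point 9

Zone of each point (C = within 1σ̂, B = 1σ̂–2σ̂, A = 2σ̂–3σ̂, * = beyond 3σ̂; sign = side of CL): 1:+B, 2:-C, 3:-C, 4:-C, 5:-C, 6:-B, 7:-B, 8:-C, 9:-B, 10:-C, 11:+C, 12:+B, 13:+C, 14:-C
Rule 4 (eight consecutive points on the same side of the centre line) is satisfied at point 9.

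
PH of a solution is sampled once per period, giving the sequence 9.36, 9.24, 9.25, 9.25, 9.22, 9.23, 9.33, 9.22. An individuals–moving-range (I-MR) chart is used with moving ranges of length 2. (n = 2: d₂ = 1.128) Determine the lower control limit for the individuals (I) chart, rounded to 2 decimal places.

X̄ = (9.36 + 9.24 + 9.25 + 9.25 + 9.22 + 9.23 + 9.33 + 9.22) / 8 = 9.2625
Moving ranges: 0.12, 0.01, 0.00, 0.03, 0.01, 0.10, 0.11; M̄R̄ = 0.3800 / 7 = 0.0543
LCL = X̄ − 3·M̄R̄/d₂ = 9.2625 − 3 × 0.0543 / 1.128 = 9.1181

9.12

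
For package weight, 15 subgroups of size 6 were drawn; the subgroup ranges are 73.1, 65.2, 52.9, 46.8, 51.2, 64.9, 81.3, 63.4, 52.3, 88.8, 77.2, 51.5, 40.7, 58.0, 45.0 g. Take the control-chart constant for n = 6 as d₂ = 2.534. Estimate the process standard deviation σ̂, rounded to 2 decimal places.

24.00

R̄ = (73.1 + 65.2 + 52.9 + 46.8 + 51.2 + 64.9 + 81.3 + 63.4 + 52.3 + 88.8 + 77.2 + 51.5 + 40.7 + 58.0 + 45.0) / 15 = 60.8200
σ̂ = R̄ / d₂ = 60.8200 / 2.534 = 24.0016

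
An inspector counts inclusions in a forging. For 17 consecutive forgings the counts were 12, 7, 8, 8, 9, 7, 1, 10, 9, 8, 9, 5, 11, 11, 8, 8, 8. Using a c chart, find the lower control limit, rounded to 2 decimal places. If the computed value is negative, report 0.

c̄ = (12 + 7 + 8 + 8 + 9 + 7 + 1 + 10 + 9 + 8 + 9 + 5 + 11 + 11 + 8 + 8 + 8) / 17 = 139 / 17 = 8.1765
LCL = c̄ − 3√c̄ = 8.1765 − 3 × 2.8595 = -0.4019 → 0 (cannot be negative)

0.00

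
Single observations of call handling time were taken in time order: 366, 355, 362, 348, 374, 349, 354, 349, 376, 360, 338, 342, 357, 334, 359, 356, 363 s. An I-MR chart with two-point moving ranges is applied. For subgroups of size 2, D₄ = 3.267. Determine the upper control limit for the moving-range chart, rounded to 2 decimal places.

47.98

Moving ranges: 11, 7, 14, 26, 25, 5, 5, 27, 16, 22, 4, 15, 23, 25, 3, 7; M̄R̄ = 235.0000 / 16 = 14.6875
UCL_MR = D₄·M̄R̄ = 3.267 × 14.6875 = 47.9841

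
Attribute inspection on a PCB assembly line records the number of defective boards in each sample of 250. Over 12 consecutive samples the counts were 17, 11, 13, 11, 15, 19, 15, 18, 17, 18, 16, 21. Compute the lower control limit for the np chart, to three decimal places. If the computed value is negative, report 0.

4.335

p̄ = Σdᵢ / (k·n) = 191 / (12 × 250) = 0.06367
LCL = np̄ − 3·√(np̄(1−p̄)) = 15.9167 − 3 × 3.8605 = 4.3352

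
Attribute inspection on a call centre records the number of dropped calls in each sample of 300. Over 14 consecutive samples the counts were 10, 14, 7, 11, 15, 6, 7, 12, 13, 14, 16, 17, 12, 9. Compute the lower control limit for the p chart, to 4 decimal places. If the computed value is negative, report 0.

0.0054

p̄ = Σdᵢ / (k·n) = 163 / (14 × 300) = 0.03881
LCL = p̄ − 3·√(p̄(1−p̄)/n) = 0.03881 − 3 × 0.01115 = 0.00536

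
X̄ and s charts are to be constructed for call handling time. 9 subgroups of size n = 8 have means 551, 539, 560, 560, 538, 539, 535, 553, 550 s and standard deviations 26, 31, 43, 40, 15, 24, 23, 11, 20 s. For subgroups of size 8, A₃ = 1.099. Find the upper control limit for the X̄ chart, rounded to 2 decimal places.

X̄̄ = (551 + 539 + 560 + 560 + 538 + 539 + 535 + 553 + 550) / 9 = 547.2222
s̄ = (26 + 31 + 43 + 40 + 15 + 24 + 23 + 11 + 20) / 9 = 25.8889
UCL = X̄̄ + A₃·s̄ = 547.2222 + 1.099 × 25.8889 = 575.6741

575.67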